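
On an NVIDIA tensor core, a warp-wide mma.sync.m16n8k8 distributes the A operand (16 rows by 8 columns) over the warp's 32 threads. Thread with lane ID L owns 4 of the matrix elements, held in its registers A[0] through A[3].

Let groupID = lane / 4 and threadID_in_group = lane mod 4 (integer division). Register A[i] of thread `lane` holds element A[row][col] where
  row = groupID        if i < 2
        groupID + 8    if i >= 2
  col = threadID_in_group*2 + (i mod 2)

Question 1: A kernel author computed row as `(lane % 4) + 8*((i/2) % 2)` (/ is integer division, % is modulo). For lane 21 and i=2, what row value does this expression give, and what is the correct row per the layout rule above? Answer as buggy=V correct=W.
buggy=9 correct=13

`(lane % 4) + 8*((i/2) % 2)`[21,2]=>9
lane 21=>21/4=5, 21 mod 4=1
i=2  r:5+8=>13  c:2·1+0=>2
row: 9 vs 13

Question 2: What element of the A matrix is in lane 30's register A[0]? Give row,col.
lane 30→30/4=7, 30 mod 4=2
i=0  r:7+0→7  c:2·2+0→4

7,4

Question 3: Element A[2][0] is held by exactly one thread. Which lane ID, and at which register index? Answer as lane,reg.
8,0

r=2->g=2,rb=0  c=0->t=0,b0=0
L=2*4+0=8  i=0*2+0=0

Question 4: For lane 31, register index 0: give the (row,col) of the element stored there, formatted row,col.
lane 31⇒31/4=7, 31 mod 4=3
i=0  r:7+0⇒7  c:2·3+0⇒6

7,6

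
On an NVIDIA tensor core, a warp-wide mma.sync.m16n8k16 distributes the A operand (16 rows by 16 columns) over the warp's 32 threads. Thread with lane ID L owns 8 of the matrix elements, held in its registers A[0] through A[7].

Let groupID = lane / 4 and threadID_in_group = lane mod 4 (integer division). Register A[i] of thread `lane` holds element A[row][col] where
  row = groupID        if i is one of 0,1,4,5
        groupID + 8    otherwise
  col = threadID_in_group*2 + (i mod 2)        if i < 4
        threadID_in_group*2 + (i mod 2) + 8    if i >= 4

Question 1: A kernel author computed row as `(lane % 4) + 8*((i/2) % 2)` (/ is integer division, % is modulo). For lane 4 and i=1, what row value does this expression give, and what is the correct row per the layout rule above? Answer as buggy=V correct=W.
`(lane % 4) + 8*((i/2) % 2)`[4,1]->0
lane 4->4/4=1, 4 mod 4=0
i=1  r:1+0->1  c:2·0+1+0->1
row: 0 vs 1

buggy=0 correct=1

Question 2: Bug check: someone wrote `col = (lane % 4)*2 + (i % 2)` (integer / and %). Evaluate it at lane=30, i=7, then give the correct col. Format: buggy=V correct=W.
`(lane % 4)*2 + (i % 2)`[30,7]->5
L=30->gid=30>>2=7, tid=30&3=2
[7]->row 7+8=15  col 2·2+1+8=13
col: 5 vs 13

buggy=5 correct=13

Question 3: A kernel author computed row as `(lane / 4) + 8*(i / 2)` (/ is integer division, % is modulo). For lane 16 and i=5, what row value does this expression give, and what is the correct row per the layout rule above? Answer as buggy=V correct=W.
buggy=20 correct=4

`(lane / 4) + 8*(i / 2)`[16,5]->20
lane 16->16/4=4, 16 mod 4=0
i=5  r:4+0->4  c:2·0+1+8->9
row: 20 vs 4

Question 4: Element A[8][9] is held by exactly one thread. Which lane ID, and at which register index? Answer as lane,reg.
0,7

r=8->g=0,rb=1  c=9->cb=1,t=0,b0=1
L=0*4+0=0  i=1*4+1*2+1=7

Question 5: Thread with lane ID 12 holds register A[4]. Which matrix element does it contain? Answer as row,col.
3,8

L=12=>grp=12>>2=3, tig=12&3=0
[4]=>row 3+0=3  col 0·2+0+8=8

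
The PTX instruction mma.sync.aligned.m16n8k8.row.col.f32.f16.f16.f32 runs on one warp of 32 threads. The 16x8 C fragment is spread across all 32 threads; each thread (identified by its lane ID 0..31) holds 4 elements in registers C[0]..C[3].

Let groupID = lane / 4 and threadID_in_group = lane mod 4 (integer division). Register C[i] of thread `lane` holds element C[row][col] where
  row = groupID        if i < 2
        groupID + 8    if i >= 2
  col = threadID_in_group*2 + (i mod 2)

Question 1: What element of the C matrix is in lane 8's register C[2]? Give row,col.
8: gid=2,tid=0
[2] (2+8,0*2+0) = (10,0)

10,0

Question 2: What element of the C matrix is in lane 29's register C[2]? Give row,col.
lane 29=>29/4=7, 29 mod 4=1
i=2  r:7+8=>15  c:2·1+0=>2

15,2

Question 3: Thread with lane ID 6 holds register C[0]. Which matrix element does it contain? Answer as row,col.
lane 6: gr=1 (6/4), th=2 (6%4)
i=0: r=1+0=1, c=2*2+0=4

1,4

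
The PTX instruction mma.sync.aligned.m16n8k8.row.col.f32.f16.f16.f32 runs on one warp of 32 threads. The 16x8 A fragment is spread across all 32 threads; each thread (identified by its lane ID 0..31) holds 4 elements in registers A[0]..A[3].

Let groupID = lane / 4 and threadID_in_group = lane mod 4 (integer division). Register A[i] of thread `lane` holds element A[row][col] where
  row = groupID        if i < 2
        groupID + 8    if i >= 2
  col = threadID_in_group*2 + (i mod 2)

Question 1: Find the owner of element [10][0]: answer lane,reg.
8,2

r=10⇒gr=2,Rb=1  c=0⇒th=0,odd=0
L=2*4+0=8  i=1*2+0=2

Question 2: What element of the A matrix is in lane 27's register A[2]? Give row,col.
14,6

L=27=>grp=27>>2=6, tig=27&3=3
[2]=>row 6+8=14  col 3·2+0=6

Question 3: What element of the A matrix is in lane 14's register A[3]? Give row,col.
lane 14: gid=3 (14/4), tid=2 (14%4)
i=3: r=3+8=11, c=2*2+1=5

11,5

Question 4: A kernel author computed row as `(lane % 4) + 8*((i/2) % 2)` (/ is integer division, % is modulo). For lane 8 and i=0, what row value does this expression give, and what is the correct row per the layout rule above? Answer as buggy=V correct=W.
buggy=0 correct=2

`(lane % 4) + 8*((i/2) % 2)`[8,0]⇒0
lane 8⇒8/4=2, 8 mod 4=0
i=0  r:2+0⇒2  c:2·0+0⇒0
row: 0 vs 2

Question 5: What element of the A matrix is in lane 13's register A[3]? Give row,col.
11,3

13: gr=3,th=1
[3] (3+8,1*2+1) = (11,3)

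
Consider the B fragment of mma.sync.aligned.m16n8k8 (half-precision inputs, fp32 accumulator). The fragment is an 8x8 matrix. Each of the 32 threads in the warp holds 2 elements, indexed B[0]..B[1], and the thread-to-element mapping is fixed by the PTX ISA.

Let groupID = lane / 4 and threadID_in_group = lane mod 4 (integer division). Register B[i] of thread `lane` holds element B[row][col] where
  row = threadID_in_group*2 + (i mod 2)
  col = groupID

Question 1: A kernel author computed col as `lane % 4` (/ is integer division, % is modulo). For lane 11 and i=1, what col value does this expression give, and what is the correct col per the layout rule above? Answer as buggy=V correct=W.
`lane % 4`[11,1]⇒3
lane 11: gr=2 (11/4), th=3 (11%4)
i=1: r=3*2+1=7, c=gr=2
col: 3 vs 2

buggy=3 correct=2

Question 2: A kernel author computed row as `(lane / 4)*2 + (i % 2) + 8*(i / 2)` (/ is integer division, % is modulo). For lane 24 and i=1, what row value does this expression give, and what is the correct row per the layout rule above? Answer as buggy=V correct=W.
buggy=13 correct=1

`(lane / 4)*2 + (i % 2) + 8*(i / 2)`[24,1]->13
L=24->g=24>>2=6, t=24&3=0
[1]->row 0·2+1=1  col g=6
row: 13 vs 1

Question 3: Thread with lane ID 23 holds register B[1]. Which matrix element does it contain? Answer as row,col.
7,5

L=23⇒gr=23>>2=5, th=23&3=3
[1]⇒row 3·2+1=7  col gr=5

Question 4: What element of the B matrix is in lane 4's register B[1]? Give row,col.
1,1

lane 4->4/4=1, 4 mod 4=0
i=1  r:2·0+1->1  c:1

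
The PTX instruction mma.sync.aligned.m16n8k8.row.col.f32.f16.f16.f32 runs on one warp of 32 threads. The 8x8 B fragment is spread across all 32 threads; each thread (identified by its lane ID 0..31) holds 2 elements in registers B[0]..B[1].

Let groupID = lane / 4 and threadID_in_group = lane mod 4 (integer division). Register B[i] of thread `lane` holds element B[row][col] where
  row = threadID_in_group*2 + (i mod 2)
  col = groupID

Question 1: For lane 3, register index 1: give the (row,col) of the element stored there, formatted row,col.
7,0

L=3=>grp=3>>2=0, tig=3&3=3
[1]=>row 3·2+1=7  col grp=0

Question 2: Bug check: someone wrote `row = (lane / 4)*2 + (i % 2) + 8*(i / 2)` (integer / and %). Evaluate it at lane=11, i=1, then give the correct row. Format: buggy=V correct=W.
buggy=5 correct=7

`(lane / 4)*2 + (i % 2) + 8*(i / 2)`[11,1]=>5
lane 11: grp=2 (11/4), tig=3 (11%4)
i=1: r=3*2+1=7, c=grp=2
row: 5 vs 7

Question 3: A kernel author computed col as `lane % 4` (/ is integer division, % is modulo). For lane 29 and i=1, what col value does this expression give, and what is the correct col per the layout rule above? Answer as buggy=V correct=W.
`lane % 4`[29,1]→1
L=29→G=29>>2=7, T=29&3=1
[1]→row 1·2+1=3  col G=7
col: 1 vs 7

buggy=1 correct=7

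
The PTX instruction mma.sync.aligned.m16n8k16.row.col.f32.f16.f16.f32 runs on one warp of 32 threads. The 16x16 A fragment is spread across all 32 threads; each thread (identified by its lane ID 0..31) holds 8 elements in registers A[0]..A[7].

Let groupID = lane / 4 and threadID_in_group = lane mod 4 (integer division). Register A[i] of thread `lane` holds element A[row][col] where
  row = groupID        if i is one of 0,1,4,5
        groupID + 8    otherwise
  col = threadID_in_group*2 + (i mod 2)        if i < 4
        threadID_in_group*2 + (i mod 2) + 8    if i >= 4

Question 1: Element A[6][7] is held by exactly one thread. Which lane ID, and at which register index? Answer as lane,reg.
27,1

r:6=>grp=6,rB=0  c:7=>cB=0,tig=3,lo=1
L=6*4+3=27  i=0*4+0*2+1=1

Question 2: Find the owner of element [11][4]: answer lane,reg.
r: 11->gid=3,r8=1  c: 4->c8=0,tid=2,i&1=0
L=3*4+2=14  i=0*4+1*2+0=2

14,2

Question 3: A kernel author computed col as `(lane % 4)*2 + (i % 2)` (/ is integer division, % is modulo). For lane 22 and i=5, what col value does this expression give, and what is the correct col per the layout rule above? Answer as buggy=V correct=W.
`(lane % 4)*2 + (i % 2)`[22,5]⇒5
22: gr=5,th=2
[5] (5+0,2*2+1+8) = (5,13)
col: 5 vs 13

buggy=5 correct=13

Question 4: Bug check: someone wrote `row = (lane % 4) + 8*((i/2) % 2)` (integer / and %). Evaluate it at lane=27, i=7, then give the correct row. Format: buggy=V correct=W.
`(lane % 4) + 8*((i/2) % 2)`[27,7]→11
lane 27→27/4=6, 27 mod 4=3
i=7  r:6+8→14  c:2·3+1+8→15
row: 11 vs 14

buggy=11 correct=14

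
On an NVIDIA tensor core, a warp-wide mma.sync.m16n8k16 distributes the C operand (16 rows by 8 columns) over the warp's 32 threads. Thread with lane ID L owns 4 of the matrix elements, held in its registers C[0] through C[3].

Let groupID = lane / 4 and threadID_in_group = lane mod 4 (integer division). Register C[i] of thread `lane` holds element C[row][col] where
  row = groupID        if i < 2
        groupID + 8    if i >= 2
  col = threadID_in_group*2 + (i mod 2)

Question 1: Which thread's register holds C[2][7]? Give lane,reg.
11,1

r=2->g=2,rb=0  c=7->t=3,b0=1
L=2*4+3=11  i=0*2+1=1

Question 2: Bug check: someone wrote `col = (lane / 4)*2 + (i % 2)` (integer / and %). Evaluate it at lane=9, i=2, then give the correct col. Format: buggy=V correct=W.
`(lane / 4)*2 + (i % 2)`[9,2]=>4
L=9=>grp=9>>2=2, tig=9&3=1
[2]=>row 2+8=10  col 1·2+0=2
col: 4 vs 2

buggy=4 correct=2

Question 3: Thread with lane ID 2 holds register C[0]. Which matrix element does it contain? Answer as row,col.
lane 2->2/4=0, 2 mod 4=2
i=0  r:0+0->0  c:2·2+0->4

0,4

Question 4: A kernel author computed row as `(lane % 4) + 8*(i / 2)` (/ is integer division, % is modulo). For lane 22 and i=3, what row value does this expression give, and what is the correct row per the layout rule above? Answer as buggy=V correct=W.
`(lane % 4) + 8*(i / 2)`[22,3]=>10
22: grp=5,tig=2
[3] (5+8,2*2+1) = (13,5)
row: 10 vs 13

buggy=10 correct=13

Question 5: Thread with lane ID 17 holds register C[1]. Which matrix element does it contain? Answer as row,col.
4,3

17: gr=4,th=1
[1] (4+0,1*2+1) = (4,3)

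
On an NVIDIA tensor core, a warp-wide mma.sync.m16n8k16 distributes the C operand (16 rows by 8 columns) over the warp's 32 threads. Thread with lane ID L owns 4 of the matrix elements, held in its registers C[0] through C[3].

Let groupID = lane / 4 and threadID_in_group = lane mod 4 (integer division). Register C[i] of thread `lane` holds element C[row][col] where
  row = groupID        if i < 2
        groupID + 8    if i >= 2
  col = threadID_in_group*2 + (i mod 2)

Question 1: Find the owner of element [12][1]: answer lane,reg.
16,3

r:12=>grp=4,rB=1  c:1=>tig=0,lo=1
L=4*4+0=16  i=1*2+1=3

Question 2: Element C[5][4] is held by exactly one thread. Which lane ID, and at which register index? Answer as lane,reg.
22,0

r: 5->gid=5,r8=0  c: 4->tid=2,i&1=0
L=5*4+2=22  i=0*2+0=0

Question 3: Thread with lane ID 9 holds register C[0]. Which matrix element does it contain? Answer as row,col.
2,2

L=9=>grp=9>>2=2, tig=9&3=1
[0]=>row 2+0=2  col 1·2+0=2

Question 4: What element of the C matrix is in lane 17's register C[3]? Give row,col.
12,3

L=17→G=17>>2=4, T=17&3=1
[3]→row 4+8=12  col 1·2+1=3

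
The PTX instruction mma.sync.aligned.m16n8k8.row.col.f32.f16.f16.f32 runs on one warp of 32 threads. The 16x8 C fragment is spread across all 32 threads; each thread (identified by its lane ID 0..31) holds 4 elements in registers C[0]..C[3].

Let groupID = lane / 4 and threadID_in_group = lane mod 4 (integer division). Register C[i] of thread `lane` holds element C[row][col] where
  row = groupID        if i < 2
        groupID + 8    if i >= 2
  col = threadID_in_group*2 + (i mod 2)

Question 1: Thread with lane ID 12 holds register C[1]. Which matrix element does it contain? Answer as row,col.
L=12⇒gr=12>>2=3, th=12&3=0
[1]⇒row 3+0=3  col 0·2+1=1

3,1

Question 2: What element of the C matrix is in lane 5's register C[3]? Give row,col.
9,3

lane 5→5/4=1, 5 mod 4=1
i=3  r:1+8→9  c:2·1+1→3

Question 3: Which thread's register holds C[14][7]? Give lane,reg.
r=14⇒gr=6,Rb=1  c=7⇒th=3,odd=1
L=6*4+3=27  i=1*2+1=3

27,3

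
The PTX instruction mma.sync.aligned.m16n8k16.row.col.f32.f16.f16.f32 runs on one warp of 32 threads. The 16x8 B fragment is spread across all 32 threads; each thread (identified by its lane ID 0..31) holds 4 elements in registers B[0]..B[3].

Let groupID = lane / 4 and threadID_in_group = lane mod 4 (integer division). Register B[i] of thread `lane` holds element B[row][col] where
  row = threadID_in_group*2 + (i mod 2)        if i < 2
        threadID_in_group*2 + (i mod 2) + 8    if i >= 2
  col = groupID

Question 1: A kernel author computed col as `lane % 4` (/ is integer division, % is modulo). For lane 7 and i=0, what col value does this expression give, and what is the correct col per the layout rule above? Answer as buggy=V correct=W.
`lane % 4`[7,0]⇒3
lane 7⇒7/4=1, 7 mod 4=3
i=0  r:2·3+0+0⇒6  c:1
col: 3 vs 1

buggy=3 correct=1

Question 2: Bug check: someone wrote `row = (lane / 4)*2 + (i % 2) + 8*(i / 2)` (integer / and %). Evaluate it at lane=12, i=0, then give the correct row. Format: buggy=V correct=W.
`(lane / 4)*2 + (i % 2) + 8*(i / 2)`[12,0]⇒6
12: gr=3,th=0
[0] (0*2+0+0,3) = (0,3)
row: 6 vs 0

buggy=6 correct=0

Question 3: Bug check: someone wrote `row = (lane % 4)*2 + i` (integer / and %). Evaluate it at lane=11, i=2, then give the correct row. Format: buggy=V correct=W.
buggy=8 correct=14

`(lane % 4)*2 + i`[11,2]→8
lane 11: G=2 (11/4), T=3 (11%4)
i=2: r=3*2+0+8=14, c=G=2
row: 8 vs 14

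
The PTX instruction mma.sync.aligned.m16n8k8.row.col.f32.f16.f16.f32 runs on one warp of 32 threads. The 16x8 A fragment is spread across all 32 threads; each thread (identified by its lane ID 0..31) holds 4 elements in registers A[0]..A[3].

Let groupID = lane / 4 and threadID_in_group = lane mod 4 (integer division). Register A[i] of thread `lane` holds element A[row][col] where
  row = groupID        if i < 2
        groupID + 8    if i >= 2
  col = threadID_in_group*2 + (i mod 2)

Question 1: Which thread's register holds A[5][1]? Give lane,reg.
r=5→G=5,rhi=0  c=1→T=0,p=1
L=5*4+0=20  i=0*2+1=1

20,1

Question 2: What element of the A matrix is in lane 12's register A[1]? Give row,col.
lane 12=>12/4=3, 12 mod 4=0
i=1  r:3+0=>3  c:2·0+1=>1

3,1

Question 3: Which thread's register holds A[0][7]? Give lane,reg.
3,1

r: 0->gid=0,r8=0  c: 7->tid=3,i&1=1
L=0*4+3=3  i=0*2+1=1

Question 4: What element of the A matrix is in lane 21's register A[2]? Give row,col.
13,2

L=21->g=21>>2=5, t=21&3=1
[2]->row 5+8=13  col 1·2+0=2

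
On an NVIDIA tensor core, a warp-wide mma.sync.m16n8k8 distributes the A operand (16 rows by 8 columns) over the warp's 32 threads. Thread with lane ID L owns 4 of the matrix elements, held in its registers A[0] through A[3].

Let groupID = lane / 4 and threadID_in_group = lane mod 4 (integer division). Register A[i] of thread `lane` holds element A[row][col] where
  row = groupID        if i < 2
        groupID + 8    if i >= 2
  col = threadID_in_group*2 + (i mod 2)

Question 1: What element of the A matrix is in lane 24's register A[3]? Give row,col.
lane 24: grp=6 (24/4), tig=0 (24%4)
i=3: r=6+8=14, c=0*2+1=1

14,1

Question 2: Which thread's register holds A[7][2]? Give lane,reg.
r=7->g=7,rb=0  c=2->t=1,b0=0
L=7*4+1=29  i=0*2+0=0

29,0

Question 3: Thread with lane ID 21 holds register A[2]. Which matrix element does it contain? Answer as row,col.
13,2

L=21->gid=21>>2=5, tid=21&3=1
[2]->row 5+8=13  col 1·2+0=2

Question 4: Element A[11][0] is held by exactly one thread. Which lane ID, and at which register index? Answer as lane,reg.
r=11→G=3,rhi=1  c=0→T=0,p=0
L=3*4+0=12  i=1*2+0=2

12,2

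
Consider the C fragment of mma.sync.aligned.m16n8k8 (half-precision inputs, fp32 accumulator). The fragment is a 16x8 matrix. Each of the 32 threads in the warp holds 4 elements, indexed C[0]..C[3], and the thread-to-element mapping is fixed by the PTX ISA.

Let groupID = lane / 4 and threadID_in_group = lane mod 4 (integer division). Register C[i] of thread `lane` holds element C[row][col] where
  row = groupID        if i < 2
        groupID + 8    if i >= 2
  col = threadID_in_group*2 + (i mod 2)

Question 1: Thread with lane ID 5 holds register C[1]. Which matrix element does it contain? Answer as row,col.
lane 5: G=1 (5/4), T=1 (5%4)
i=1: r=1+0=1, c=1*2+1=3

1,3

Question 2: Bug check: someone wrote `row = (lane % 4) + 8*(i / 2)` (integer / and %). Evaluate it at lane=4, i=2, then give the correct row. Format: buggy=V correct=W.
`(lane % 4) + 8*(i / 2)`[4,2]⇒8
L=4⇒gr=4>>2=1, th=4&3=0
[2]⇒row 1+8=9  col 0·2+0=0
row: 8 vs 9

buggy=8 correct=9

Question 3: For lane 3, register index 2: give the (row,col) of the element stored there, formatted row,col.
L=3→G=3>>2=0, T=3&3=3
[2]→row 0+8=8  col 3·2+0=6

8,6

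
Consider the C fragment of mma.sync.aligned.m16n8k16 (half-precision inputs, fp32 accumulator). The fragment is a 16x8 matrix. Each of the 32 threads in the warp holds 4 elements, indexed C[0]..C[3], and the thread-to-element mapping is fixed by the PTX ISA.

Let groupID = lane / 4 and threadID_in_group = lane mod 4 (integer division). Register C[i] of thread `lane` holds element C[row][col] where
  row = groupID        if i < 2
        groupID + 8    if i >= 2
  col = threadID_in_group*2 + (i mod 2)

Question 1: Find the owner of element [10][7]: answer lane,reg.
r:10=>grp=2,rB=1  c:7=>tig=3,lo=1
L=2*4+3=11  i=1*2+1=3

11,3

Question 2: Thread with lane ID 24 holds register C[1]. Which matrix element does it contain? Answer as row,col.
lane 24: G=6 (24/4), T=0 (24%4)
i=1: r=6+0=6, c=0*2+1=1

6,1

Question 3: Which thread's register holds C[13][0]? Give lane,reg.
20,2

r=13->g=5,rb=1  c=0->t=0,b0=0
L=5*4+0=20  i=1*2+0=2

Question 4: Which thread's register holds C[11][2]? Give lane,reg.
r:11=>grp=3,rB=1  c:2=>tig=1,lo=0
L=3*4+1=13  i=1*2+0=2

13,2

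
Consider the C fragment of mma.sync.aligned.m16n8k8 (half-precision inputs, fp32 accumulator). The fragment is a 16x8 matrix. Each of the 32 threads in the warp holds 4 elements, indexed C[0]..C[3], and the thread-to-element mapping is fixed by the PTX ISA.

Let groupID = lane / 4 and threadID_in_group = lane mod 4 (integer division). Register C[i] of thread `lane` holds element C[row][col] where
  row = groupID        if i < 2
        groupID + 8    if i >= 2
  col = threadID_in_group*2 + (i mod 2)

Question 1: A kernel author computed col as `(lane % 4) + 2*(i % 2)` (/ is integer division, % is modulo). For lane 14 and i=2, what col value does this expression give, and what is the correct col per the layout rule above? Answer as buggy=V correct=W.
`(lane % 4) + 2*(i % 2)`[14,2]->2
lane 14->14/4=3, 14 mod 4=2
i=2  r:3+8->11  c:2·2+0->4
col: 2 vs 4

buggy=2 correct=4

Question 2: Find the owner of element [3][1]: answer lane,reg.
12,1

r=3->g=3,rb=0  c=1->t=0,b0=1
L=3*4+0=12  i=0*2+1=1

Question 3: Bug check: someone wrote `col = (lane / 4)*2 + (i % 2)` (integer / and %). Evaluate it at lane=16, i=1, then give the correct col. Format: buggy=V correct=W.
`(lane / 4)*2 + (i % 2)`[16,1]=>9
16: grp=4,tig=0
[1] (4+0,0*2+1) = (4,1)
col: 9 vs 1

buggy=9 correct=1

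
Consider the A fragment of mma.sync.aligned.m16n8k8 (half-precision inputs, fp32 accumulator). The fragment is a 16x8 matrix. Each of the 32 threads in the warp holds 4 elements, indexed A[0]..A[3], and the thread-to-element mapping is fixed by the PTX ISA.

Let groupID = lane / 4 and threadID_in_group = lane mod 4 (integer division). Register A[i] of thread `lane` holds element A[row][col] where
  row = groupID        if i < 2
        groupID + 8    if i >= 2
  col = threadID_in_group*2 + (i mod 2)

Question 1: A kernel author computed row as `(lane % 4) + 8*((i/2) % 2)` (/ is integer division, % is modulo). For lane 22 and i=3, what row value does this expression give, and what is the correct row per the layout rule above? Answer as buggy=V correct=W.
buggy=10 correct=13

`(lane % 4) + 8*((i/2) % 2)`[22,3]->10
lane 22->22/4=5, 22 mod 4=2
i=3  r:5+8->13  c:2·2+1->5
row: 10 vs 13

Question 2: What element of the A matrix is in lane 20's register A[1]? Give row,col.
5,1

20: gid=5,tid=0
[1] (5+0,0*2+1) = (5,1)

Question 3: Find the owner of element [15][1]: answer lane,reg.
r=15->g=7,rb=1  c=1->t=0,b0=1
L=7*4+0=28  i=1*2+1=3

28,3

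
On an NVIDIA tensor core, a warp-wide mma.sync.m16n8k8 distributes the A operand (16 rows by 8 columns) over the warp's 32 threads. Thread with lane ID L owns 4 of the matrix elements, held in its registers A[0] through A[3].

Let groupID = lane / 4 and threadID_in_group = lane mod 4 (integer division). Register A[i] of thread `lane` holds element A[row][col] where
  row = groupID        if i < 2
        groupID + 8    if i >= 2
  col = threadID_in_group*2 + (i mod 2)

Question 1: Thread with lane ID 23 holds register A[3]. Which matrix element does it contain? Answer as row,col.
13,7

L=23=>grp=23>>2=5, tig=23&3=3
[3]=>row 5+8=13  col 3·2+1=7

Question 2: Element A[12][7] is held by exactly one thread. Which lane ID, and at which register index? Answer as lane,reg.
19,3

r=12⇒gr=4,Rb=1  c=7⇒th=3,odd=1
L=4*4+3=19  i=1*2+1=3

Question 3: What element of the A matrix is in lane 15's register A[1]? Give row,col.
L=15⇒gr=15>>2=3, th=15&3=3
[1]⇒row 3+0=3  col 3·2+1=7

3,7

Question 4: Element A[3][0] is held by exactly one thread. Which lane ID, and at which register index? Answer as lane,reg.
12,0

r=3⇒gr=3,Rb=0  c=0⇒th=0,odd=0
L=3*4+0=12  i=0*2+0=0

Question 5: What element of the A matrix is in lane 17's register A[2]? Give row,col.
12,2

lane 17: g=4 (17/4), t=1 (17%4)
i=2: r=4+8=12, c=1*2+0=2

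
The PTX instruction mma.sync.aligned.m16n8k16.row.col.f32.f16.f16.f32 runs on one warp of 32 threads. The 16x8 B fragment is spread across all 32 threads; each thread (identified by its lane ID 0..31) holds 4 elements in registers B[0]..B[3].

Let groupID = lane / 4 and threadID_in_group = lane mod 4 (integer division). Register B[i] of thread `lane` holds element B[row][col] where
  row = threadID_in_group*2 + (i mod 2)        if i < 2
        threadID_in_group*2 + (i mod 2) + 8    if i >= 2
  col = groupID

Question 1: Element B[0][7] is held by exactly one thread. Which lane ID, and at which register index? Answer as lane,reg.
c=7->g=7  r=0->rb=0,t=0,b0=0
L=7*4+0=28  i=0*2+0=0

28,0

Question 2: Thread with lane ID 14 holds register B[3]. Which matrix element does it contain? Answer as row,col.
lane 14: G=3 (14/4), T=2 (14%4)
i=3: r=2*2+1+8=13, c=G=3

13,3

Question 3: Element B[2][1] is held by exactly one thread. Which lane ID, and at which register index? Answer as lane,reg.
5,0

c=1⇒gr=1  r=2⇒Rb=0,th=1,odd=0
L=1*4+1=5  i=0*2+0=0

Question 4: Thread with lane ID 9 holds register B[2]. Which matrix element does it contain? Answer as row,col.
10,2

lane 9: G=2 (9/4), T=1 (9%4)
i=2: r=1*2+0+8=10, c=G=2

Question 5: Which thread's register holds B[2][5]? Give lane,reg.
21,0

c=5->g=5  r=2->rb=0,t=1,b0=0
L=5*4+1=21  i=0*2+0=0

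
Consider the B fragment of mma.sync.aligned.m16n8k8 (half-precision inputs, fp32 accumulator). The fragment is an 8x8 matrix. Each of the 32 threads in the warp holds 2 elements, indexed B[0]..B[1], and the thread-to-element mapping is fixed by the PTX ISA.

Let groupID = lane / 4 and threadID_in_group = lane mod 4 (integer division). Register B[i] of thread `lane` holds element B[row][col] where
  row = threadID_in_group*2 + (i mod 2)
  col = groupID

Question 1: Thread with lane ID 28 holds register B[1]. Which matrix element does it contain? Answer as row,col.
L=28->gid=28>>2=7, tid=28&3=0
[1]->row 0·2+1=1  col gid=7

1,7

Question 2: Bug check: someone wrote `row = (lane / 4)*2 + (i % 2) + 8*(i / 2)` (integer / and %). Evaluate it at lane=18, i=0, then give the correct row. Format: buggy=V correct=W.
`(lane / 4)*2 + (i % 2) + 8*(i / 2)`[18,0]⇒8
lane 18⇒18/4=4, 18 mod 4=2
i=0  r:2·2+0⇒4  c:4
row: 8 vs 4

buggy=8 correct=4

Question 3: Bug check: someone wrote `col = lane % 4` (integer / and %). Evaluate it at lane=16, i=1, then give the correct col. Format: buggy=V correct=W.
buggy=0 correct=4

`lane % 4`[16,1]->0
lane 16->16/4=4, 16 mod 4=0
i=1  r:2·0+1->1  c:4
col: 0 vs 4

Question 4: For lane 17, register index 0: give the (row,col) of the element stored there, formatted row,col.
L=17=>grp=17>>2=4, tig=17&3=1
[0]=>row 1·2+0=2  col grp=4

2,4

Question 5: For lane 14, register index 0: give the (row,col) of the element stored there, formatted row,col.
4,3

L=14=>grp=14>>2=3, tig=14&3=2
[0]=>row 2·2+0=4  col grp=3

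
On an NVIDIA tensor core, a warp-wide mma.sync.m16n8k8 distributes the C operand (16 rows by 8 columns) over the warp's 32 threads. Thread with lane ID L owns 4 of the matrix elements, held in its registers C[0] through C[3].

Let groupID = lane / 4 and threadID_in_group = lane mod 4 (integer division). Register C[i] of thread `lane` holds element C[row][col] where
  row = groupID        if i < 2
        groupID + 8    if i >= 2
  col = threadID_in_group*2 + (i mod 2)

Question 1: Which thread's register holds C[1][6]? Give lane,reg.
r=1->g=1,rb=0  c=6->t=3,b0=0
L=1*4+3=7  i=0*2+0=0

7,0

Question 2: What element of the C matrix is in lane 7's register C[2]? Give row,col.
lane 7⇒7/4=1, 7 mod 4=3
i=2  r:1+8⇒9  c:2·3+0⇒6

9,6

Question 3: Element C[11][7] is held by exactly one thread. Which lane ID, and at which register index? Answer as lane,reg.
15,3

r=11→G=3,rhi=1  c=7→T=3,p=1
L=3*4+3=15  i=1*2+1=3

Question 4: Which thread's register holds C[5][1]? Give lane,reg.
r=5⇒gr=5,Rb=0  c=1⇒th=0,odd=1
L=5*4+0=20  i=0*2+1=1

20,1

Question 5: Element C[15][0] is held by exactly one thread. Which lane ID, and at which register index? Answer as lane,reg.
28,2

r=15->g=7,rb=1  c=0->t=0,b0=0
L=7*4+0=28  i=1*2+0=2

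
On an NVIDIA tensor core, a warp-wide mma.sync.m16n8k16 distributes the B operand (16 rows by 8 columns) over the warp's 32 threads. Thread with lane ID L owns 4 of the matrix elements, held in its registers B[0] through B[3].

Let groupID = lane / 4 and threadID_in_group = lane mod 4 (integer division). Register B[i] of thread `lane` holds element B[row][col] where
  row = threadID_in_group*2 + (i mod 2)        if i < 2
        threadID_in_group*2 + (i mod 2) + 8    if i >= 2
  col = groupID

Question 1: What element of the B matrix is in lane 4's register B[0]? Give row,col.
L=4→G=4>>2=1, T=4&3=0
[0]→row 0·2+0+0=0  col G=1

0,1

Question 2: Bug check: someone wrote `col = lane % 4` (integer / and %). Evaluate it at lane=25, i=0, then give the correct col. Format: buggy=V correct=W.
`lane % 4`[25,0]->1
25: gid=6,tid=1
[0] (1*2+0+0,6) = (2,6)
col: 1 vs 6

buggy=1 correct=6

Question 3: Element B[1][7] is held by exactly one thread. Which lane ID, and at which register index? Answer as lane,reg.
28,1

c: 7->gid=7  r: 1->r8=0,tid=0,i&1=1
L=7*4+0=28  i=0*2+1=1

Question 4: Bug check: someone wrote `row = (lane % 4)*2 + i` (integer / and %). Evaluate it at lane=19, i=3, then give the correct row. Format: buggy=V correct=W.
buggy=9 correct=15

`(lane % 4)*2 + i`[19,3]⇒9
L=19⇒gr=19>>2=4, th=19&3=3
[3]⇒row 3·2+1+8=15  col gr=4
row: 9 vs 15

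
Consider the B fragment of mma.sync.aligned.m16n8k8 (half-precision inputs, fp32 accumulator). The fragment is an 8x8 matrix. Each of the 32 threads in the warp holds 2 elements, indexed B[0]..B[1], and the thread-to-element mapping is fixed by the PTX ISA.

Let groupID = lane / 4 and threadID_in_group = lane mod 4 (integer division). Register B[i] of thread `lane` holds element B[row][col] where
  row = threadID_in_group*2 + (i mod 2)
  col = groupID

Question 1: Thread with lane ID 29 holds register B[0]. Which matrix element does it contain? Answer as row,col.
2,7

lane 29⇒29/4=7, 29 mod 4=1
i=0  r:2·1+0⇒2  c:7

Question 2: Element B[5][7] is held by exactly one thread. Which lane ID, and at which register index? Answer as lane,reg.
30,1

c=7⇒gr=7  r=5⇒th=2,odd=1
L=7*4+2=30  i=1=1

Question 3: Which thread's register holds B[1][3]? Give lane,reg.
c=3→G=3  r=1→T=0,p=1
L=3*4+0=12  i=1=1

12,1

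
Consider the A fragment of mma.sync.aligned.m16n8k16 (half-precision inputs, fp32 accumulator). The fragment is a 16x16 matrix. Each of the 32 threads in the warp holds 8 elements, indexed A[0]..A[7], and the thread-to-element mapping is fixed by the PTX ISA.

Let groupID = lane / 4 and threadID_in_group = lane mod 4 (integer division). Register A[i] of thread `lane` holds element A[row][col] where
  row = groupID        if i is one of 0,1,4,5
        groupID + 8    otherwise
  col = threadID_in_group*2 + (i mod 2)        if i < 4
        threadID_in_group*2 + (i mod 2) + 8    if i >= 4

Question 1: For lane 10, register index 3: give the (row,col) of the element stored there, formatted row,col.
10,5

L=10->gid=10>>2=2, tid=10&3=2
[3]->row 2+8=10  col 2·2+1+0=5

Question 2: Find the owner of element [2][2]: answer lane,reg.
r:2=>grp=2,rB=0  c:2=>cB=0,tig=1,lo=0
L=2*4+1=9  i=0*4+0*2+0=0

9,0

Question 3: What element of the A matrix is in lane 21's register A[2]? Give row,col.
13,2

L=21=>grp=21>>2=5, tig=21&3=1
[2]=>row 5+8=13  col 1·2+0+0=2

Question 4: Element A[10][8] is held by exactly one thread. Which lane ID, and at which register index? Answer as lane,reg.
8,6

r: 10->gid=2,r8=1  c: 8->c8=1,tid=0,i&1=0
L=2*4+0=8  i=1*4+1*2+0=6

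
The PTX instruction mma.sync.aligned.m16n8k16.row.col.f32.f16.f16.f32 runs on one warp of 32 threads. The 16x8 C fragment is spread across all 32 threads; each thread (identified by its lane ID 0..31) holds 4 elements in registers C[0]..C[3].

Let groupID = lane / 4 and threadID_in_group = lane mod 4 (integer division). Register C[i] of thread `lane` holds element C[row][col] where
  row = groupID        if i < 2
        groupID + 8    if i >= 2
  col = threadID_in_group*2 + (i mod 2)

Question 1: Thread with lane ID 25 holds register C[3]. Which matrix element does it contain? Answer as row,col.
14,3

lane 25: gid=6 (25/4), tid=1 (25%4)
i=3: r=6+8=14, c=1*2+1=3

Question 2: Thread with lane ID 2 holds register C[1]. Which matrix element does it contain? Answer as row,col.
lane 2: G=0 (2/4), T=2 (2%4)
i=1: r=0+0=0, c=2*2+1=5

0,5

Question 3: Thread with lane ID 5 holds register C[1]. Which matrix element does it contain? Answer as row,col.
lane 5: g=1 (5/4), t=1 (5%4)
i=1: r=1+0=1, c=1*2+1=3

1,3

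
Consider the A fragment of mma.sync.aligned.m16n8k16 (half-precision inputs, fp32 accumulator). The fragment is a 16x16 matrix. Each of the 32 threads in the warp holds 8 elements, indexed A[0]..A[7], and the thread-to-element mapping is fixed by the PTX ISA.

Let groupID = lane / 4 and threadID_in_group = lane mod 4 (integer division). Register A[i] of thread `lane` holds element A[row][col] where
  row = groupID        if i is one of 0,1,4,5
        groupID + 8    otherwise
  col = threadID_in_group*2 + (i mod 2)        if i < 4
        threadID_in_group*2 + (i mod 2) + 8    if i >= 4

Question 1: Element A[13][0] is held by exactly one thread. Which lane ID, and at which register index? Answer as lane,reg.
r=13⇒gr=5,Rb=1  c=0⇒Cb=0,th=0,odd=0
L=5*4+0=20  i=0*4+1*2+0=2

20,2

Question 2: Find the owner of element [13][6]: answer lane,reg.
23,2

r: 13->gid=5,r8=1  c: 6->c8=0,tid=3,i&1=0
L=5*4+3=23  i=0*4+1*2+0=2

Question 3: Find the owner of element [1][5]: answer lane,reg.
r=1->g=1,rb=0  c=5->cb=0,t=2,b0=1
L=1*4+2=6  i=0*4+0*2+1=1

6,1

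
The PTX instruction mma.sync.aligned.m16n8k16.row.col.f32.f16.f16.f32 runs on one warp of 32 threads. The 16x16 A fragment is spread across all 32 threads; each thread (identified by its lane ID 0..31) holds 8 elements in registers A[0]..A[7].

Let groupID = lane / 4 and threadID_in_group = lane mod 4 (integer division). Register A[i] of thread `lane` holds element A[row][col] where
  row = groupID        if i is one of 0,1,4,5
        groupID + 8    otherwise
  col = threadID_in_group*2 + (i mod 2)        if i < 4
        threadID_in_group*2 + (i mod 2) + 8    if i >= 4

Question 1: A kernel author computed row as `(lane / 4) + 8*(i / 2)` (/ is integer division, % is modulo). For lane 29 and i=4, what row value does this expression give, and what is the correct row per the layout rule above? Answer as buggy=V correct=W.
`(lane / 4) + 8*(i / 2)`[29,4]→23
lane 29→29/4=7, 29 mod 4=1
i=4  r:7+0→7  c:2·1+0+8→10
row: 23 vs 7

buggy=23 correct=7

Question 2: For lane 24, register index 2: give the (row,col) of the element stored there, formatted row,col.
lane 24→24/4=6, 24 mod 4=0
i=2  r:6+8→14  c:2·0+0+0→0

14,0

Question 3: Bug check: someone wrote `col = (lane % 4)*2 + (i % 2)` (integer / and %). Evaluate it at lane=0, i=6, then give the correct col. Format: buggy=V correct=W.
`(lane % 4)*2 + (i % 2)`[0,6]->0
0: gid=0,tid=0
[6] (0+8,0*2+0+8) = (8,8)
col: 0 vs 8

buggy=0 correct=8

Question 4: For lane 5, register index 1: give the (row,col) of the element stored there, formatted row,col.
1,3

lane 5: gid=1 (5/4), tid=1 (5%4)
i=1: r=1+0=1, c=1*2+1+0=3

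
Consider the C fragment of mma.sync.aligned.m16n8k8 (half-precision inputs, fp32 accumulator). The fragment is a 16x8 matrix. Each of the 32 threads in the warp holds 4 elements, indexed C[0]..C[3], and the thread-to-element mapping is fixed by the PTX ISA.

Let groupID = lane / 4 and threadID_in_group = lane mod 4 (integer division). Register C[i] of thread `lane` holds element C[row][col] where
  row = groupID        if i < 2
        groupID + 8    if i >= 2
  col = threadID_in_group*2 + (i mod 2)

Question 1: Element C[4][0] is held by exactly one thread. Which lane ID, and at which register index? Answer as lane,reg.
r:4=>grp=4,rB=0  c:0=>tig=0,lo=0
L=4*4+0=16  i=0*2+0=0

16,0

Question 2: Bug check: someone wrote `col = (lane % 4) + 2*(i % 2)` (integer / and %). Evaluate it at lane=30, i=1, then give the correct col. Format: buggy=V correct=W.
buggy=4 correct=5

`(lane % 4) + 2*(i % 2)`[30,1]=>4
30: grp=7,tig=2
[1] (7+0,2*2+1) = (7,5)
col: 4 vs 5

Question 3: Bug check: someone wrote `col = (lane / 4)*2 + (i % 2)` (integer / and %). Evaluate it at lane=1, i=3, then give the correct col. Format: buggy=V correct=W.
`(lane / 4)*2 + (i % 2)`[1,3]→1
lane 1→1/4=0, 1 mod 4=1
i=3  r:0+8→8  c:2·1+1→3
col: 1 vs 3

buggy=1 correct=3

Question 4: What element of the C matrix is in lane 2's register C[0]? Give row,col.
lane 2: G=0 (2/4), T=2 (2%4)
i=0: r=0+0=0, c=2*2+0=4

0,4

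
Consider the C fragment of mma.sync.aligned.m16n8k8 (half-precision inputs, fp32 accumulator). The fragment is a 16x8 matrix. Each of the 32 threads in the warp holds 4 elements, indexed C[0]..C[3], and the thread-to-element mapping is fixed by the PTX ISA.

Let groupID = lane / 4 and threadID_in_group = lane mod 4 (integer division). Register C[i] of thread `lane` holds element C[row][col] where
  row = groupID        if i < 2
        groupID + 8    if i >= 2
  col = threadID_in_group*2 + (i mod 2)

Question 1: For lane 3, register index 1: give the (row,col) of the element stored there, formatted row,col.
lane 3=>3/4=0, 3 mod 4=3
i=1  r:0+0=>0  c:2·3+1=>7

0,7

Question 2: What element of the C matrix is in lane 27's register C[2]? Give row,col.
14,6

lane 27: grp=6 (27/4), tig=3 (27%4)
i=2: r=6+8=14, c=3*2+0=6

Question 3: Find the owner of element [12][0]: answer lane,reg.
r=12⇒gr=4,Rb=1  c=0⇒th=0,odd=0
L=4*4+0=16  i=1*2+0=2

16,2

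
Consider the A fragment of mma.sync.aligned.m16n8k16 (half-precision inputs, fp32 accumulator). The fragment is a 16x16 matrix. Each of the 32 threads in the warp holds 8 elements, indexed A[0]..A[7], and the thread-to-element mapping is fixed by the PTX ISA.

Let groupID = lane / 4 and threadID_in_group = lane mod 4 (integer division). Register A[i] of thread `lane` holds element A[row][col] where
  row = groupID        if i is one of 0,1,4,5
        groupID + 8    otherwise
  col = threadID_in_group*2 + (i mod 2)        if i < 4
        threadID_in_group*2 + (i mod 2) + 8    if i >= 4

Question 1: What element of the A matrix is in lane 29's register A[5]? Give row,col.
lane 29⇒29/4=7, 29 mod 4=1
i=5  r:7+0⇒7  c:2·1+1+8⇒11

7,11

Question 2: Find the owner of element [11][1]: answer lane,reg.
r=11->g=3,rb=1  c=1->cb=0,t=0,b0=1
L=3*4+0=12  i=0*4+1*2+1=3

12,3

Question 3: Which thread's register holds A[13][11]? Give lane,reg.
r=13→G=5,rhi=1  c=11→chi=1,T=1,p=1
L=5*4+1=21  i=1*4+1*2+1=7

21,7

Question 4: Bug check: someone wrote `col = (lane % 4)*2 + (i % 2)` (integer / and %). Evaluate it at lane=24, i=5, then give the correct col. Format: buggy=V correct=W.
buggy=1 correct=9

`(lane % 4)*2 + (i % 2)`[24,5]=>1
lane 24=>24/4=6, 24 mod 4=0
i=5  r:6+0=>6  c:2·0+1+8=>9
col: 1 vs 9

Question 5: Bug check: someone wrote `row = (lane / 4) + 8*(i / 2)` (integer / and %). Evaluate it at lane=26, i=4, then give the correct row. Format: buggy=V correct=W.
buggy=22 correct=6

`(lane / 4) + 8*(i / 2)`[26,4]->22
L=26->gid=26>>2=6, tid=26&3=2
[4]->row 6+0=6  col 2·2+0+8=12
row: 22 vs 6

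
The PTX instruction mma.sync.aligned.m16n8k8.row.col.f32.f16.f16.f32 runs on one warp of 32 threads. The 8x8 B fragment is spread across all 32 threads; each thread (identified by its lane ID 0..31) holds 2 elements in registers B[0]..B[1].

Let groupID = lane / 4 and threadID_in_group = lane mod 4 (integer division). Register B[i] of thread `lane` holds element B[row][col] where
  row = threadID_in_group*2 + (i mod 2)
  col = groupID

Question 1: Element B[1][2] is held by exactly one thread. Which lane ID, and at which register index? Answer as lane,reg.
8,1

c=2->g=2  r=1->t=0,b0=1
L=2*4+0=8  i=1=1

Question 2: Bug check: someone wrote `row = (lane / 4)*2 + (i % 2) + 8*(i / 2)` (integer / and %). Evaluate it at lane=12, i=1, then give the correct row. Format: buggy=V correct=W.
`(lane / 4)*2 + (i % 2) + 8*(i / 2)`[12,1]->7
L=12->g=12>>2=3, t=12&3=0
[1]->row 0·2+1=1  col g=3
row: 7 vs 1

buggy=7 correct=1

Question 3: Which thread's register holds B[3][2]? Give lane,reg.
9,1

c:2=>grp=2  r:3=>tig=1,lo=1
L=2*4+1=9  i=1=1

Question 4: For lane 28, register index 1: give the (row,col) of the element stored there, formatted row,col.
28: G=7,T=0
[1] (0*2+1,7) = (1,7)

1,7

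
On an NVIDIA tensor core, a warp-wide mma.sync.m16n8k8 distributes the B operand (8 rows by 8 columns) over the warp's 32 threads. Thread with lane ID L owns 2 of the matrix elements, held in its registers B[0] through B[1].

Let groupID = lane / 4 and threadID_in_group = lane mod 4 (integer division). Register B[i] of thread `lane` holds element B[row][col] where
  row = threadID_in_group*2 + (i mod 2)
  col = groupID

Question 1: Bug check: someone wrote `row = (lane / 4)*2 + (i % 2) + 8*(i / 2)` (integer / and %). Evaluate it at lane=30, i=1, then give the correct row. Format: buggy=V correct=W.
`(lane / 4)*2 + (i % 2) + 8*(i / 2)`[30,1]->15
lane 30->30/4=7, 30 mod 4=2
i=1  r:2·2+1->5  c:7
row: 15 vs 5

buggy=15 correct=5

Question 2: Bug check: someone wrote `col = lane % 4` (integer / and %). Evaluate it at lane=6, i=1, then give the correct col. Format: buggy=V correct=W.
`lane % 4`[6,1]⇒2
lane 6⇒6/4=1, 6 mod 4=2
i=1  r:2·2+1⇒5  c:1
col: 2 vs 1

buggy=2 correct=1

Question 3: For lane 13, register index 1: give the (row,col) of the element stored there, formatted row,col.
lane 13: gid=3 (13/4), tid=1 (13%4)
i=1: r=1*2+1=3, c=gid=3

3,3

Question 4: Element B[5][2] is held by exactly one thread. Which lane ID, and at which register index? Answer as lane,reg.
10,1

c:2=>grp=2  r:5=>tig=2,lo=1
L=2*4+2=10  i=1=1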